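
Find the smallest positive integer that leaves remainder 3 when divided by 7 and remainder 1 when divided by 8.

17

x ≡ 3 (mod 7) gives x ∈ {3, 10, 17}.
The first of these with x mod 8 = 1 is 17.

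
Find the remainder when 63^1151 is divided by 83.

51

Successive squares of 63 mod 83: 63^1≡63, 63^2≡68, 63^4≡59, 63^8≡78, 63^16≡25, 63^32≡44, 63^64≡27, 63^128≡65, 63^256≡75, 63^512≡64, 63^1024≡29.
1151 = 1 + 2 + 4 + 8 + 16 + 32 + 64 + 1024, so 63^1151 ≡ 63·68·59·78·25·44·27·29 ≡ 51 (mod 83).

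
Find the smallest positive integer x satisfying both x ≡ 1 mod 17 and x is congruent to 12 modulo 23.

35

Since 23·3 ≡ 1 (mod 17), take x = 12 + 23·((1−12)·3 mod 17) = 12 + 23·1 = 35.
Check: 35 mod 17 = 1, 35 mod 23 = 12.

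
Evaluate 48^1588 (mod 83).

By repeated squaring mod 83: 48^1≡48, 48^2≡63, 48^4≡68, 48^8≡59, 48^16≡78, 48^32≡25, 48^64≡44, 48^128≡27, 48^256≡65, 48^512≡75, 48^1024≡64.
1588 = 4 + 16 + 32 + 512 + 1024, so 48^1588 ≡ 68·78·25·75·64 ≡ 61 (mod 83).

61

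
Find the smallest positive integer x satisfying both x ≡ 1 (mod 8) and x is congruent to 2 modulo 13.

41

x ≡ 1 (mod 8) gives x ∈ {1, 9, 17, 25, 33, 41}.
The first of these with x mod 13 = 2 is 41.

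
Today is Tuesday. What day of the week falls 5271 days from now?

Tuesday

5271 mod 7 = 0 (since 753·7 = 5271).
Tuesday + 0 days → Tuesday.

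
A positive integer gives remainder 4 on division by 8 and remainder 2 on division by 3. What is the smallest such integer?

Since 3·3 ≡ 1 (mod 8), take x = 2 + 3·((4−2)·3 mod 8) = 2 + 3·6 = 20.
Check: 20 mod 8 = 4, 20 mod 3 = 2.

20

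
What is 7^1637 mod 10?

The units digit of 7^n cycles with period 4: 7, 9, 3, 1, …
1637 mod 4 = 1, so the last digit matches 7^1 = 7.

7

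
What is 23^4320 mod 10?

Last digits of 3^n: 3, 9, 7, 1 (period 4).
4320 leaves remainder 0 on division by 4, so 23^4320 ends in 1.

1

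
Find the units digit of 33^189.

3

Last digits of 3^n: 3, 9, 7, 1 (period 4).
189 leaves remainder 1 on division by 4, so 33^189 ends in 3.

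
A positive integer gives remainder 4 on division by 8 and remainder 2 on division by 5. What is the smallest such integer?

x ≡ 2 (mod 5) gives x ∈ {2, 7, 12}.
The first of these with x mod 8 = 4 is 12.

12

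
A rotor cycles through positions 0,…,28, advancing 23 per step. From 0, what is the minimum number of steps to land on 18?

The inverse of 23 mod 29 is 24 (since 23·24 = 552 ≡ 1).
So x ≡ 24·18 = 432 ≡ 26 (mod 29).

26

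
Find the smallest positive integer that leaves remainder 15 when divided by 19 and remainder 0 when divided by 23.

x ≡ 15 (mod 19) gives x ∈ {15, 34, 53, 72, 91, 110, 129, 148, …}.
The first of these with x mod 23 = 0 is 414.

414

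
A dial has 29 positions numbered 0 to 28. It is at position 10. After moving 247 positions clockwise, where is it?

247 mod 29 = 15 (since 8·29 = 232).
(10 + 15) mod 29 = 25.

25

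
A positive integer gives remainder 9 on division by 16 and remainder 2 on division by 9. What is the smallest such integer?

x ≡ 2 (mod 9) gives x ∈ {2, 11, 20, 29, 38, 47, 56, 65, …}.
The first of these with x mod 16 = 9 is 137.

137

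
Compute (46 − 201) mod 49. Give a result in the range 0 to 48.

41

Dividing 201 by 49 gives quotient 4 and remainder 5.
(46 − 5) mod 49 = 41.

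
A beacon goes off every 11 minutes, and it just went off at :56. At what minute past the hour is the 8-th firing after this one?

8·11 = 88.
Dividing 88 by 60 gives quotient 1 and remainder 28.
(56 + 28) mod 60 = 24.

24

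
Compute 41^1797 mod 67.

Square-and-reduce mod 67: 41^1≡41, 41^2≡6, 41^4≡36, 41^8≡23, 41^16≡60, 41^32≡49, 41^64≡56, 41^128≡54, 41^256≡35, 41^512≡19, 41^1024≡26.
Since 1797 = 1 + 4 + 256 + 512 + 1024 in binary, 41^1797 ≡ 41·36·35·19·26 ≡ 8 (mod 67).

8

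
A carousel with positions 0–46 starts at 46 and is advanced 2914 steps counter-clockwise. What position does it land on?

46

Dividing 2914 by 47 gives quotient 62 and remainder 0.
(46 − 0) mod 47 = 46.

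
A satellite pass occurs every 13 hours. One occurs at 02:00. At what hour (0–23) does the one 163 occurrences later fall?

9

163·13 = 2119.
2119 mod 24 = 7 (since 88·24 = 2112).
(2 + 7) mod 24 = 9.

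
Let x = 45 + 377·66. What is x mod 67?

377·66 = 24882.
24882 = 371·67 + 25, so 24882 mod 67 = 25.
(45 + 25) mod 67 = 3.

3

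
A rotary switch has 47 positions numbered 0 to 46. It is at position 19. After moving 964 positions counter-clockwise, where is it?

42

964 − 20·47 = 24, so 964 ≡ 24 (mod 47).
(19 − 24) mod 47 = 42.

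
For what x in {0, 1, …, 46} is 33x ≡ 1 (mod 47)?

The inverse of 33 mod 47 is 10 (since 33·10 = 330 ≡ 1).
So x ≡ 10·1 = 10 ≡ 10 (mod 47).

10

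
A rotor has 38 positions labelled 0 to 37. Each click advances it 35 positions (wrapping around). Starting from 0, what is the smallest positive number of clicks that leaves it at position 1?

25

38 = 1·35 + 3
35 = 11·3 + 2
3 = 1·2 + 1
2 = 2·1 + 0
Back-substituting gives 35·25 ≡ 1 (mod 38).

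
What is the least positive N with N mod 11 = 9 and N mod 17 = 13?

x ≡ 9 (mod 11) gives x ∈ {9, 20, 31, 42, 53, 64}.
The first of these with x mod 17 = 13 is 64.

64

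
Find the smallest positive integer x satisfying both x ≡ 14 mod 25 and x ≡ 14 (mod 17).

Since 17·3 ≡ 1 (mod 25), take x = 14 + 17·((14−14)·3 mod 25) = 14 + 17·0 = 14.
Check: 14 mod 25 = 14, 14 mod 17 = 14.

14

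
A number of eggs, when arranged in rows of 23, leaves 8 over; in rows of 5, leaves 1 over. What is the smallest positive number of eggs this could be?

Since 5·14 ≡ 1 (mod 23), take x = 1 + 5·((8−1)·14 mod 23) = 1 + 5·6 = 31.
Check: 31 mod 23 = 8, 31 mod 5 = 1.

31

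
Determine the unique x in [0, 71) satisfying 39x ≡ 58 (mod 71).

39⁻¹ ≡ 51 (mod 71) because 39·51 = 1989 = 28·71 + 1.
So x ≡ 51·58 = 2958 ≡ 47 (mod 71).
Check: 39·47 = 1833 = 25·71 + 58.

47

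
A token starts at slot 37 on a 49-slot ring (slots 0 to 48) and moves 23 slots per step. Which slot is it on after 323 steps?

323·23 = 7429.
Dividing 7429 by 49 gives quotient 151 and remainder 30.
(37 + 30) mod 49 = 18.

18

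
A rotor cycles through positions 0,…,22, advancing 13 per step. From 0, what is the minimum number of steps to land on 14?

17

The inverse of 13 mod 23 is 16 (since 13·16 = 208 ≡ 1).
Multiplying both sides by 16: x ≡ 16·14 = 224 ≡ 17 (mod 23).
Check: 13·17 = 221 = 9·23 + 14.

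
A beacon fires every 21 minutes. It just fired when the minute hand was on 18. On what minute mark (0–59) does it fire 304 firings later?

304·21 = 6384.
6384 = 106·60 + 24, so 6384 mod 60 = 24.
(18 + 24) mod 60 = 42.

42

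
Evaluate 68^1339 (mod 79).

By repeated squaring mod 79: 68^1≡68, 68^2≡42, 68^4≡26, 68^8≡44, 68^16≡40, 68^32≡20, 68^64≡5, 68^128≡25, 68^256≡72, 68^512≡49, 68^1024≡31.
Since 1339 = 1 + 2 + 8 + 16 + 32 + 256 + 1024 in binary, 68^1339 ≡ 68·42·44·40·20·72·31 ≡ 56 (mod 79).

56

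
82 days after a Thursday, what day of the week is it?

Dividing 82 by 7 gives quotient 11 and remainder 5.
Thursday + 5 days → Tuesday.

Tuesday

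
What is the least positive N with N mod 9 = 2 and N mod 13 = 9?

74

x ≡ 2 (mod 9) gives x ∈ {2, 11, 20, 29, 38, 47, 56, 65, …}.
The first of these with x mod 13 = 9 is 74.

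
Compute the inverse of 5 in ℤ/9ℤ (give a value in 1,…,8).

5·2 = 10 = 1·9 + 1, so 5⁻¹ ≡ 2 (mod 9).

2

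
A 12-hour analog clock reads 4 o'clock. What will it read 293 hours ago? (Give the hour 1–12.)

11

293 − 24·12 = 5, so 293 ≡ 5 (mod 12).
4 − 5 → 11 on a 12-hour dial.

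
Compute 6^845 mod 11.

10

Square-and-reduce mod 11: 6^1≡6, 6^2≡3, 6^4≡9, 6^8≡4, 6^16≡5, 6^32≡3, 6^64≡9, 6^128≡4, 6^256≡5, 6^512≡3.
Since 845 = 1 + 4 + 8 + 64 + 256 + 512 in binary, 6^845 ≡ 6·9·4·9·5·3 ≡ 10 (mod 11).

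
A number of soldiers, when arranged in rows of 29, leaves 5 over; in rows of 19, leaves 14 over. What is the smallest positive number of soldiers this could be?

Since 19·26 ≡ 1 (mod 29), take x = 14 + 19·((5−14)·26 mod 29) = 14 + 19·27 = 527.
Check: 527 mod 29 = 5, 527 mod 19 = 14.

527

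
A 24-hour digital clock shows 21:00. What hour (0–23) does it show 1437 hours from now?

18

1437 = 59·24 + 21, so 1437 mod 24 = 21.
(21 + 21) mod 24 = 18.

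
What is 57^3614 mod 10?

Powers of 7 mod 10 repeat with period 4: 7, 9, 3, 1.
3614 leaves remainder 2 on division by 4, so 57^3614 ends in 9.

9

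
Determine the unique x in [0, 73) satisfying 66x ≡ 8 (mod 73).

51

The inverse of 66 mod 73 is 52 (since 66·52 = 3432 ≡ 1).
So x ≡ 52·8 = 416 ≡ 51 (mod 73).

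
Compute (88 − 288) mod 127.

54

288 = 2·127 + 34, so 288 mod 127 = 34.
(88 − 34) mod 127 = 54.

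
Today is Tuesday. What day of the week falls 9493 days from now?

Wednesday

9493 − 1356·7 = 1, so 9493 ≡ 1 (mod 7).
Tuesday + 1 day → Wednesday.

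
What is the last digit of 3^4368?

1

Last digits of 3^n: 3, 9, 7, 1 (period 4).
4368 leaves remainder 0 on division by 4, so 3^4368 ends in 1.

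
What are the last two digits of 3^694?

69

By repeated squaring mod 100: 3^1≡3, 3^2≡9, 3^4≡81, 3^8≡61, 3^16≡21, 3^32≡41, 3^64≡81, 3^128≡61, 3^256≡21, 3^512≡41.
Since 694 = 2 + 4 + 16 + 32 + 128 + 512 in binary, 3^694 ≡ 9·81·21·41·61·41 ≡ 69 (mod 100).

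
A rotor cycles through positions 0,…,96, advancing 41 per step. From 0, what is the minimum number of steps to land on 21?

36

The inverse of 41 mod 97 is 71 (since 41·71 = 2911 ≡ 1).
So x ≡ 71·21 = 1491 ≡ 36 (mod 97).
Check: 41·36 = 1476 = 15·97 + 21.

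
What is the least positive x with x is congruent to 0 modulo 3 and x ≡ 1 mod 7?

x ≡ 0 (mod 3) gives x ∈ {0, 3, 6, 9, 12, 15}.
The first of these with x mod 7 = 1 is 15.

15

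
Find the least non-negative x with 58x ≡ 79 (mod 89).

58⁻¹ ≡ 66 (mod 89) because 58·66 = 3828 = 43·89 + 1.
Multiplying both sides by 66: x ≡ 66·79 = 5214 ≡ 52 (mod 89).
Check: 58·52 = 3016 = 33·89 + 79.

52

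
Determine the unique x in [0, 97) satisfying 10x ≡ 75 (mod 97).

10⁻¹ ≡ 68 (mod 97) because 10·68 = 680 = 7·97 + 1.
So x ≡ 68·75 = 5100 ≡ 56 (mod 97).

56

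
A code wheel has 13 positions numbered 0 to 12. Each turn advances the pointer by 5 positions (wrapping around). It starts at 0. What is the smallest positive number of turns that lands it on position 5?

1

The inverse of 5 mod 13 is 8 (since 5·8 = 40 ≡ 1).
Multiplying both sides by 8: x ≡ 8·5 = 40 ≡ 1 (mod 13).
Check: 5·1 = 5 = 0·13 + 5.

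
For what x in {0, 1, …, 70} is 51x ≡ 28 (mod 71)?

27

The inverse of 51 mod 71 is 39 (since 51·39 = 1989 ≡ 1).
Multiplying both sides by 39: x ≡ 39·28 = 1092 ≡ 27 (mod 71).
Check: 51·27 = 1377 = 19·71 + 28.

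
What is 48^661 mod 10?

The units digit of 48^n cycles with period 4: 8, 4, 2, 6, …
661 mod 4 = 1, so the last digit matches 8^1 = 8.

8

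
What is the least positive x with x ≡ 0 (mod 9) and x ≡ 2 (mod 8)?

18

x ≡ 2 (mod 8) gives x ∈ {2, 10, 18}.
The first of these with x mod 9 = 0 is 18.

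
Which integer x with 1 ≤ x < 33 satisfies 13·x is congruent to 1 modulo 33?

28

33 = 2·13 + 7
13 = 1·7 + 6
7 = 1·6 + 1
6 = 6·1 + 0
Back-substituting gives 13·28 ≡ 1 (mod 33).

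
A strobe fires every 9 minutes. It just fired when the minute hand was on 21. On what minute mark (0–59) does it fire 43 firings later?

43·9 = 387.
Dividing 387 by 60 gives quotient 6 and remainder 27.
(21 + 27) mod 60 = 48.

48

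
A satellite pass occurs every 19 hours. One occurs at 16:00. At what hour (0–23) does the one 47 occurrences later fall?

21

47·19 = 893.
893 = 37·24 + 5, so 893 mod 24 = 5.
(16 + 5) mod 24 = 21.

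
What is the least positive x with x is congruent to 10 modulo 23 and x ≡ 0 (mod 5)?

10

x ≡ 0 (mod 5) gives x ∈ {0, 5, 10}.
The first of these with x mod 23 = 10 is 10.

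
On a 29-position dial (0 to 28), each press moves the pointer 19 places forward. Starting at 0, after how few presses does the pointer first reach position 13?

19

19⁻¹ ≡ 26 (mod 29) because 19·26 = 494 = 17·29 + 1.
Multiplying both sides by 26: x ≡ 26·13 = 338 ≡ 19 (mod 29).
Check: 19·19 = 361 = 12·29 + 13.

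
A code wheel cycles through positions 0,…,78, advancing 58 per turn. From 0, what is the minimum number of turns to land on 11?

7

The inverse of 58 mod 79 is 15 (since 58·15 = 870 ≡ 1).
Multiplying both sides by 15: x ≡ 15·11 = 165 ≡ 7 (mod 79).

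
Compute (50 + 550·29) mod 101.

550·29 = 15950.
15950 mod 101 = 93 (since 157·101 = 15857).
(50 + 93) mod 101 = 42.

42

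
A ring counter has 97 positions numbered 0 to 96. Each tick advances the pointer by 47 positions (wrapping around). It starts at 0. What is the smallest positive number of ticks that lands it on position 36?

The inverse of 47 mod 97 is 64 (since 47·64 = 3008 ≡ 1).
So x ≡ 64·36 = 2304 ≡ 73 (mod 97).

73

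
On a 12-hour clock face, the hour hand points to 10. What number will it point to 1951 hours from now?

5

Dividing 1951 by 12 gives quotient 162 and remainder 7.
10 + 7 → 5 on a 12-hour dial.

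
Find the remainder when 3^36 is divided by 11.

3

Square-and-reduce mod 11: 3^1≡3, 3^2≡9, 3^4≡4, 3^8≡5, 3^16≡3, 3^32≡9.
Since 36 = 4 + 32 in binary, 3^36 ≡ 4·9 ≡ 3 (mod 11).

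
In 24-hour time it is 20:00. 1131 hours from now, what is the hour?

1131 mod 24 = 3 (since 47·24 = 1128).
(20 + 3) mod 24 = 23.

23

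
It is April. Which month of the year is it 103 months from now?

103 = 8·12 + 7, so 103 mod 12 = 7.
April + 7 months → November.

November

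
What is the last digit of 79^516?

Last digits of 9^n: 9, 1 (period 2).
516 mod 2 = 0, so the last digit matches 9^2 = 1.

1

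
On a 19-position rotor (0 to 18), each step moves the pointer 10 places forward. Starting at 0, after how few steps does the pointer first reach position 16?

13

The inverse of 10 mod 19 is 2 (since 10·2 = 20 ≡ 1).
So x ≡ 2·16 = 32 ≡ 13 (mod 19).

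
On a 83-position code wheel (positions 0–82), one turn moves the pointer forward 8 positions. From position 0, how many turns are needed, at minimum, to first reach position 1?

8·52 = 416 = 5·83 + 1, so 8⁻¹ ≡ 52 (mod 83).

52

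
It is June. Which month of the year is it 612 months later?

June

612 − 51·12 = 0, so 612 ≡ 0 (mod 12).
June + 0 months → June.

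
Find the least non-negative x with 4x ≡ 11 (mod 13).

6

The inverse of 4 mod 13 is 10 (since 4·10 = 40 ≡ 1).
Multiplying both sides by 10: x ≡ 10·11 = 110 ≡ 6 (mod 13).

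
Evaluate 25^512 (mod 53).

49

By repeated squaring mod 53: 25^1≡25, 25^2≡42, 25^4≡15, 25^8≡13, 25^16≡10, 25^32≡47, 25^64≡36, 25^128≡24, 25^256≡46, 25^512≡49.
Since 512 = 512 in binary, 25^512 ≡ 49 ≡ 49 (mod 53).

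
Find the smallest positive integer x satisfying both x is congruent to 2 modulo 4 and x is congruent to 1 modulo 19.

Since 19·3 ≡ 1 (mod 4), take x = 1 + 19·((2−1)·3 mod 4) = 1 + 19·3 = 58.
Check: 58 mod 4 = 2, 58 mod 19 = 1.

58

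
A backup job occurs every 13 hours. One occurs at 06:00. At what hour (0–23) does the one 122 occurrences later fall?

122·13 = 1586.
1586 − 66·24 = 2, so 1586 ≡ 2 (mod 24).
(6 + 2) mod 24 = 8.

8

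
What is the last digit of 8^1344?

6

The units digit of 8^n cycles with period 4: 8, 4, 2, 6, …
1344 leaves remainder 0 on division by 4, so 8^1344 ends in 6.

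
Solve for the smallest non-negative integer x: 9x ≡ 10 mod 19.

18

9⁻¹ ≡ 17 (mod 19) because 9·17 = 153 = 8·19 + 1.
So x ≡ 17·10 = 170 ≡ 18 (mod 19).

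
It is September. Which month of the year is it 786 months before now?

March

786 = 65·12 + 6, so 786 mod 12 = 6.
September − 6 months → March.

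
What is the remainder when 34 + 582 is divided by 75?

16

582 mod 75 = 57 (since 7·75 = 525).
(34 + 57) mod 75 = 16.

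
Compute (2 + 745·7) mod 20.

745·7 = 5215.
5215 mod 20 = 15 (since 260·20 = 5200).
(2 + 15) mod 20 = 17.

17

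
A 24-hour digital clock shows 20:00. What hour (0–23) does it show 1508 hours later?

16

Dividing 1508 by 24 gives quotient 62 and remainder 20.
(20 + 20) mod 24 = 16.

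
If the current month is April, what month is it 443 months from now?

March

Dividing 443 by 12 gives quotient 36 and remainder 11.
April + 11 months → March.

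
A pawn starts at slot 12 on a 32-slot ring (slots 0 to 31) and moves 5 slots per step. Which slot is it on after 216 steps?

216·5 = 1080.
1080 = 33·32 + 24, so 1080 mod 32 = 24.
(12 + 24) mod 32 = 4.

4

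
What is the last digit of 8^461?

8

Last digits of 8^n: 8, 4, 2, 6 (period 4).
461 mod 4 = 1, so the last digit matches 8^1 = 8.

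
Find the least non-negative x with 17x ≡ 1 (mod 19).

17⁻¹ ≡ 9 (mod 19) because 17·9 = 153 = 8·19 + 1.
So x ≡ 9·1 = 9 ≡ 9 (mod 19).
Check: 17·9 = 153 = 8·19 + 1.

9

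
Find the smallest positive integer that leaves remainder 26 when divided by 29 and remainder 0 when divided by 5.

55

x ≡ 0 (mod 5) gives x ∈ {0, 5, 10, 15, 20, 25, 30, 35, …}.
The first of these with x mod 29 = 26 is 55.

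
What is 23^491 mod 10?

7

The units digit of 23^n cycles with period 4: 3, 9, 7, 1, …
491 leaves remainder 3 on division by 4, so 23^491 ends in 7.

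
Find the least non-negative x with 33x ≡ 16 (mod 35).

The inverse of 33 mod 35 is 17 (since 33·17 = 561 ≡ 1).
Multiplying both sides by 17: x ≡ 17·16 = 272 ≡ 27 (mod 35).

27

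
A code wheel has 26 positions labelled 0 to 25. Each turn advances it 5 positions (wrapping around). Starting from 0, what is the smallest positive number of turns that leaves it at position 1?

21

26 = 5·5 + 1
5 = 5·1 + 0
Back-substituting gives 5·21 ≡ 1 (mod 26).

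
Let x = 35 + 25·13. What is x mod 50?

10

25·13 = 325.
325 = 6·50 + 25, so 325 mod 50 = 25.
(35 + 25) mod 50 = 10.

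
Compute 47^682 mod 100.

9

Successive squares of 47 mod 100: 47^1≡47, 47^2≡9, 47^4≡81, 47^8≡61, 47^16≡21, 47^32≡41, 47^64≡81, 47^128≡61, 47^256≡21, 47^512≡41.
Since 682 = 2 + 8 + 32 + 128 + 512 in binary, 47^682 ≡ 9·61·41·61·41 ≡ 9 (mod 100).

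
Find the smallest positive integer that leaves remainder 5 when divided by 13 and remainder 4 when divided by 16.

Since 16·9 ≡ 1 (mod 13), take x = 4 + 16·((5−4)·9 mod 13) = 4 + 16·9 = 148.
Check: 148 mod 13 = 5, 148 mod 16 = 4.

148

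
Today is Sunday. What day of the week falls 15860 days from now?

Friday

15860 = 2265·7 + 5, so 15860 mod 7 = 5.
Sunday + 5 days → Friday.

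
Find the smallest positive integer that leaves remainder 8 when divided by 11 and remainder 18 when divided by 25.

118

Since 25·4 ≡ 1 (mod 11), take x = 18 + 25·((8−18)·4 mod 11) = 18 + 25·4 = 118.
Check: 118 mod 11 = 8, 118 mod 25 = 18.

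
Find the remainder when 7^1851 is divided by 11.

7

Square-and-reduce mod 11: 7^1≡7, 7^2≡5, 7^4≡3, 7^8≡9, 7^16≡4, 7^32≡5, 7^64≡3, 7^128≡9, 7^256≡4, 7^512≡5, 7^1024≡3.
Since 1851 = 1 + 2 + 8 + 16 + 32 + 256 + 512 + 1024 in binary, 7^1851 ≡ 7·5·9·4·5·4·5·3 ≡ 7 (mod 11).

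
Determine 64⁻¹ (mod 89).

32

64·32 = 2048 = 23·89 + 1, so 64⁻¹ ≡ 32 (mod 89).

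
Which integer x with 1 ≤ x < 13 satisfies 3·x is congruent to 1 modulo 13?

9

3·9 = 27 = 2·13 + 1, so 3⁻¹ ≡ 9 (mod 13).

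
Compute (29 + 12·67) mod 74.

12·67 = 804.
804 = 10·74 + 64, so 804 mod 74 = 64.
(29 + 64) mod 74 = 19.

19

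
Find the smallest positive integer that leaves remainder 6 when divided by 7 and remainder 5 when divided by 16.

69

Since 16·4 ≡ 1 (mod 7), take x = 5 + 16·((6−5)·4 mod 7) = 5 + 16·4 = 69.
Check: 69 mod 7 = 6, 69 mod 16 = 5.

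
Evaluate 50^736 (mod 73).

Square-and-reduce mod 73: 50^1≡50, 50^2≡18, 50^4≡32, 50^8≡2, 50^16≡4, 50^32≡16, 50^64≡37, 50^128≡55, 50^256≡32, 50^512≡2.
736 = 32 + 64 + 128 + 512, so 50^736 ≡ 16·37·55·2 ≡ 4 (mod 73).

4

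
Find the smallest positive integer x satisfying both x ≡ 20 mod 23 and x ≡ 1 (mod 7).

Since 7·10 ≡ 1 (mod 23), take x = 1 + 7·((20−1)·10 mod 23) = 1 + 7·6 = 43.
Check: 43 mod 23 = 20, 43 mod 7 = 1.

43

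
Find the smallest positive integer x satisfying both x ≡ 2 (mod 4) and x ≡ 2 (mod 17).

x ≡ 2 (mod 4) gives x ∈ {2}.
The first of these with x mod 17 = 2 is 2.

2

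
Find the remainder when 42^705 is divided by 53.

47

Successive squares of 42 mod 53: 42^1≡42, 42^2≡15, 42^4≡13, 42^8≡10, 42^16≡47, 42^32≡36, 42^64≡24, 42^128≡46, 42^256≡49, 42^512≡16.
705 = 1 + 64 + 128 + 512, so 42^705 ≡ 42·24·46·16 ≡ 47 (mod 53).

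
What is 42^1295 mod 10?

8

The units digit of 42^n cycles with period 4: 2, 4, 8, 6, …
1295 leaves remainder 3 on division by 4, so 42^1295 ends in 8.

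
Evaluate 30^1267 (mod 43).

By repeated squaring mod 43: 30^1≡30, 30^2≡40, 30^4≡9, 30^8≡38, 30^16≡25, 30^32≡23, 30^64≡13, 30^128≡40, 30^256≡9, 30^512≡38, 30^1024≡25.
Since 1267 = 1 + 2 + 16 + 32 + 64 + 128 + 1024 in binary, 30^1267 ≡ 30·40·25·23·13·40·25 ≡ 7 (mod 43).

7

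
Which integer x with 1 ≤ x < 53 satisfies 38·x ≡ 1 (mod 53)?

7

53 = 1·38 + 15
38 = 2·15 + 8
15 = 1·8 + 7
8 = 1·7 + 1
7 = 7·1 + 0
Back-substituting gives 38·7 ≡ 1 (mod 53).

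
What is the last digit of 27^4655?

The units digit of 27^n cycles with period 4: 7, 9, 3, 1, …
4655 mod 4 = 3, so the last digit matches 7^3 = 3.

3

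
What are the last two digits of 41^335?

01

By repeated squaring mod 100: 41^1≡41, 41^2≡81, 41^4≡61, 41^8≡21, 41^16≡41, 41^32≡81, 41^64≡61, 41^128≡21, 41^256≡41.
Since 335 = 1 + 2 + 4 + 8 + 64 + 256 in binary, 41^335 ≡ 41·81·61·21·61·41 ≡ 1 (mod 100).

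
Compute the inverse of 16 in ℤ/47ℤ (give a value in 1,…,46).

3

16·3 = 48 = 1·47 + 1, so 16⁻¹ ≡ 3 (mod 47).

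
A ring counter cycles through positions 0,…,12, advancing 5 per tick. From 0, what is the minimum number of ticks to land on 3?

11

The inverse of 5 mod 13 is 8 (since 5·8 = 40 ≡ 1).
So x ≡ 8·3 = 24 ≡ 11 (mod 13).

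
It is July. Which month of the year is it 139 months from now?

February

139 − 11·12 = 7, so 139 ≡ 7 (mod 12).
July + 7 months → February.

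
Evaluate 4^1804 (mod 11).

Square-and-reduce mod 11: 4^1≡4, 4^2≡5, 4^4≡3, 4^8≡9, 4^16≡4, 4^32≡5, 4^64≡3, 4^128≡9, 4^256≡4, 4^512≡5, 4^1024≡3.
Since 1804 = 4 + 8 + 256 + 512 + 1024 in binary, 4^1804 ≡ 3·9·4·5·3 ≡ 3 (mod 11).

3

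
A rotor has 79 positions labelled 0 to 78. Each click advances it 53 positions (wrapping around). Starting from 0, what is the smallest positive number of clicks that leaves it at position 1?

3

53·3 = 159 = 2·79 + 1, so 53⁻¹ ≡ 3 (mod 79).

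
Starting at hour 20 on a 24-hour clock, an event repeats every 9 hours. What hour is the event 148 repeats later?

148·9 = 1332.
1332 = 55·24 + 12, so 1332 mod 24 = 12.
(20 + 12) mod 24 = 8.

8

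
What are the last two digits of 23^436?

61

By repeated squaring mod 100: 23^1≡23, 23^2≡29, 23^4≡41, 23^8≡81, 23^16≡61, 23^32≡21, 23^64≡41, 23^128≡81, 23^256≡61.
Since 436 = 4 + 16 + 32 + 128 + 256 in binary, 23^436 ≡ 41·61·21·81·61 ≡ 61 (mod 100).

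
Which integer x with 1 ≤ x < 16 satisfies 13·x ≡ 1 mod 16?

5

16 = 1·13 + 3
13 = 4·3 + 1
3 = 3·1 + 0
Back-substituting gives 13·5 ≡ 1 (mod 16).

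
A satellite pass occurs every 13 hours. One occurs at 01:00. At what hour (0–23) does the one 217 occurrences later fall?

14

217·13 = 2821.
2821 mod 24 = 13 (since 117·24 = 2808).
(1 + 13) mod 24 = 14.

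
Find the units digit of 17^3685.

Powers of 7 mod 10 repeat with period 4: 7, 9, 3, 1.
3685 leaves remainder 1 on division by 4, so 17^3685 ends in 7.

7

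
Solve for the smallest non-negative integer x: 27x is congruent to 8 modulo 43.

21

The inverse of 27 mod 43 is 8 (since 27·8 = 216 ≡ 1).
So x ≡ 8·8 = 64 ≡ 21 (mod 43).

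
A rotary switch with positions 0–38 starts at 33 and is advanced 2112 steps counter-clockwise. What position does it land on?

27

Dividing 2112 by 39 gives quotient 54 and remainder 6.
(33 − 6) mod 39 = 27.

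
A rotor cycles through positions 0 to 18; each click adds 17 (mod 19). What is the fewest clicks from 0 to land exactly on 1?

9

19 = 1·17 + 2
17 = 8·2 + 1
2 = 2·1 + 0
Back-substituting gives 17·9 ≡ 1 (mod 19).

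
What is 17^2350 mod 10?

The units digit of 17^n cycles with period 4: 7, 9, 3, 1, …
2350 mod 4 = 2, so the last digit matches 7^2 = 9.

9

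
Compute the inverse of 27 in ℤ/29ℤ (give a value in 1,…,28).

27·14 = 378 = 13·29 + 1, so 27⁻¹ ≡ 14 (mod 29).

14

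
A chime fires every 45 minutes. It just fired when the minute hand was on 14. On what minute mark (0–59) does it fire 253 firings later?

253·45 = 11385.
11385 mod 60 = 45 (since 189·60 = 11340).
(14 + 45) mod 60 = 59.

59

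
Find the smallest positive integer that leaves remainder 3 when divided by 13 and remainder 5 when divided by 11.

16

x ≡ 5 (mod 11) gives x ∈ {5, 16}.
The first of these with x mod 13 = 3 is 16.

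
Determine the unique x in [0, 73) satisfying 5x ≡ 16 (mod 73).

The inverse of 5 mod 73 is 44 (since 5·44 = 220 ≡ 1).
Multiplying both sides by 44: x ≡ 44·16 = 704 ≡ 47 (mod 73).

47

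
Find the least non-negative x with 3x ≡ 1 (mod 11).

4

3⁻¹ ≡ 4 (mod 11) because 3·4 = 12 = 1·11 + 1.
Multiplying both sides by 4: x ≡ 4·1 = 4 ≡ 4 (mod 11).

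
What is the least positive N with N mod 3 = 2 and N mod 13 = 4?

17

Since 13·1 ≡ 1 (mod 3), take x = 4 + 13·((2−4)·1 mod 3) = 4 + 13·1 = 17.
Check: 17 mod 3 = 2, 17 mod 13 = 4.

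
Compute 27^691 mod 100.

23

By repeated squaring mod 100: 27^1≡27, 27^2≡29, 27^4≡41, 27^8≡81, 27^16≡61, 27^32≡21, 27^64≡41, 27^128≡81, 27^256≡61, 27^512≡21.
691 = 1 + 2 + 16 + 32 + 128 + 512, so 27^691 ≡ 27·29·61·21·81·21 ≡ 23 (mod 100).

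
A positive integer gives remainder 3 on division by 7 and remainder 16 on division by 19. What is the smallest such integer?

x ≡ 3 (mod 7) gives x ∈ {3, 10, 17, 24, 31, 38, 45, 52, …}.
The first of these with x mod 19 = 16 is 73.

73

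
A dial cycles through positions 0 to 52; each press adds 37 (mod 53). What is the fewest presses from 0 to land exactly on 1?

37·43 = 1591 = 30·53 + 1, so 37⁻¹ ≡ 43 (mod 53).

43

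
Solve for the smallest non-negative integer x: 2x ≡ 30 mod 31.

The inverse of 2 mod 31 is 16 (since 2·16 = 32 ≡ 1).
Multiplying both sides by 16: x ≡ 16·30 = 480 ≡ 15 (mod 31).
Check: 2·15 = 30 = 0·31 + 30.

15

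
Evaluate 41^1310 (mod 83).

4

By repeated squaring mod 83: 41^1≡41, 41^2≡21, 41^4≡26, 41^8≡12, 41^16≡61, 41^32≡69, 41^64≡30, 41^128≡70, 41^256≡3, 41^512≡9, 41^1024≡81.
1310 = 2 + 4 + 8 + 16 + 256 + 1024, so 41^1310 ≡ 21·26·12·61·3·81 ≡ 4 (mod 83).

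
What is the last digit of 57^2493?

Last digits of 7^n: 7, 9, 3, 1 (period 4).
2493 leaves remainder 1 on division by 4, so 57^2493 ends in 7.

7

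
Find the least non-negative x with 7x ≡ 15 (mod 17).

7

The inverse of 7 mod 17 is 5 (since 7·5 = 35 ≡ 1).
So x ≡ 5·15 = 75 ≡ 7 (mod 17).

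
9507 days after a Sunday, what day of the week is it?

Monday

Dividing 9507 by 7 gives quotient 1358 and remainder 1.
Sunday + 1 day → Monday.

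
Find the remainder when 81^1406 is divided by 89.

32

By repeated squaring mod 89: 81^1≡81, 81^2≡64, 81^4≡2, 81^8≡4, 81^16≡16, 81^32≡78, 81^64≡32, 81^128≡45, 81^256≡67, 81^512≡39, 81^1024≡8.
Since 1406 = 2 + 4 + 8 + 16 + 32 + 64 + 256 + 1024 in binary, 81^1406 ≡ 64·2·4·16·78·32·67·8 ≡ 32 (mod 89).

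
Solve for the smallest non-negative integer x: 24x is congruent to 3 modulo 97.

85

24⁻¹ ≡ 93 (mod 97) because 24·93 = 2232 = 23·97 + 1.
So x ≡ 93·3 = 279 ≡ 85 (mod 97).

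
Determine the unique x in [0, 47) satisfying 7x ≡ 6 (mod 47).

21

The inverse of 7 mod 47 is 27 (since 7·27 = 189 ≡ 1).
Multiplying both sides by 27: x ≡ 27·6 = 162 ≡ 21 (mod 47).
Check: 7·21 = 147 = 3·47 + 6.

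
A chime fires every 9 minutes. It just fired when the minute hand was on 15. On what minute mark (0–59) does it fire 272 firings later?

272·9 = 2448.
2448 = 40·60 + 48, so 2448 mod 60 = 48.
(15 + 48) mod 60 = 3.

3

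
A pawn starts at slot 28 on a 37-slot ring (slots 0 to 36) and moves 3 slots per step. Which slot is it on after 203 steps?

203·3 = 609.
609 − 16·37 = 17, so 609 ≡ 17 (mod 37).
(28 + 17) mod 37 = 8.

8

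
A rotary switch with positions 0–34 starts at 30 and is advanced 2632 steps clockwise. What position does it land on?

2632 = 75·35 + 7, so 2632 mod 35 = 7.
(30 + 7) mod 35 = 2.

2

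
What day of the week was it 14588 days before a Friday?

14588 = 2084·7 + 0, so 14588 mod 7 = 0.
Friday − 0 days → Friday.

Friday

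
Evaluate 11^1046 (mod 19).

By repeated squaring mod 19: 11^1≡11, 11^2≡7, 11^4≡11, 11^8≡7, 11^16≡11, 11^32≡7, 11^64≡11, 11^128≡7, 11^256≡11, 11^512≡7, 11^1024≡11.
1046 = 2 + 4 + 16 + 1024, so 11^1046 ≡ 7·11·11·11 ≡ 7 (mod 19).

7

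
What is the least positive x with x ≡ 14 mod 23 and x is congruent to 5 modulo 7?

152

Since 7·10 ≡ 1 (mod 23), take x = 5 + 7·((14−5)·10 mod 23) = 5 + 7·21 = 152.
Check: 152 mod 23 = 14, 152 mod 7 = 5.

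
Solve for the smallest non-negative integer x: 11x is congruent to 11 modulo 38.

The inverse of 11 mod 38 is 7 (since 11·7 = 77 ≡ 1).
Multiplying both sides by 7: x ≡ 7·11 = 77 ≡ 1 (mod 38).

1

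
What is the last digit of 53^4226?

Powers of 3 mod 10 repeat with period 4: 3, 9, 7, 1.
4226 mod 4 = 2, so the last digit matches 3^2 = 9.

9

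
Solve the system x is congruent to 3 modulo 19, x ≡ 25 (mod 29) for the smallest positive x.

402

Since 29·2 ≡ 1 (mod 19), take x = 25 + 29·((3−25)·2 mod 19) = 25 + 29·13 = 402.
Check: 402 mod 19 = 3, 402 mod 29 = 25.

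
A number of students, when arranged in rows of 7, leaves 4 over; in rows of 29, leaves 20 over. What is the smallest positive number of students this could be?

165

Since 29·1 ≡ 1 (mod 7), take x = 20 + 29·((4−20)·1 mod 7) = 20 + 29·5 = 165.
Check: 165 mod 7 = 4, 165 mod 29 = 20.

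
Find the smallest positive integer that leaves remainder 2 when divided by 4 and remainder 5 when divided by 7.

x ≡ 2 (mod 4) gives x ∈ {2, 6, 10, 14, 18, 22, 26}.
The first of these with x mod 7 = 5 is 26.

26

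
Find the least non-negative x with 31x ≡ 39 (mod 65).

39

31⁻¹ ≡ 21 (mod 65) because 31·21 = 651 = 10·65 + 1.
So x ≡ 21·39 = 819 ≡ 39 (mod 65).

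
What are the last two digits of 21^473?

Square-and-reduce mod 100: 21^1≡21, 21^2≡41, 21^4≡81, 21^8≡61, 21^16≡21, 21^32≡41, 21^64≡81, 21^128≡61, 21^256≡21.
473 = 1 + 8 + 16 + 64 + 128 + 256, so 21^473 ≡ 21·61·21·81·61·21 ≡ 61 (mod 100).

61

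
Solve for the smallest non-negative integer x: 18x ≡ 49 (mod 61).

40

18⁻¹ ≡ 17 (mod 61) because 18·17 = 306 = 5·61 + 1.
Multiplying both sides by 17: x ≡ 17·49 = 833 ≡ 40 (mod 61).
Check: 18·40 = 720 = 11·61 + 49.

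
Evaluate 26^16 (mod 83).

Square-and-reduce mod 83: 26^1≡26, 26^2≡12, 26^4≡61, 26^8≡69, 26^16≡30.
Since 16 = 16 in binary, 26^16 ≡ 30 ≡ 30 (mod 83).

30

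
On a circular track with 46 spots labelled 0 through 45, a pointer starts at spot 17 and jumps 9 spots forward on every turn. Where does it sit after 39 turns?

0

39·9 = 351.
351 = 7·46 + 29, so 351 mod 46 = 29.
(17 + 29) mod 46 = 0.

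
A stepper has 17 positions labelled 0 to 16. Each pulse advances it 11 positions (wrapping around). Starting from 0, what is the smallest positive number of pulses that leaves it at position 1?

14

17 = 1·11 + 6
11 = 1·6 + 5
6 = 1·5 + 1
5 = 5·1 + 0
Back-substituting gives 11·14 ≡ 1 (mod 17).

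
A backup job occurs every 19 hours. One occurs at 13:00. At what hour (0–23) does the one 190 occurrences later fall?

23

190·19 = 3610.
3610 − 150·24 = 10, so 3610 ≡ 10 (mod 24).
(13 + 10) mod 24 = 23.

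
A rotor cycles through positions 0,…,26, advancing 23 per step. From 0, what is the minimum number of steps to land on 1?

20

23⁻¹ ≡ 20 (mod 27) because 23·20 = 460 = 17·27 + 1.
Multiplying both sides by 20: x ≡ 20·1 = 20 ≡ 20 (mod 27).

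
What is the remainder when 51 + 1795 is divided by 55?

31

1795 mod 55 = 35 (since 32·55 = 1760).
(51 + 35) mod 55 = 31.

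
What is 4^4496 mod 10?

Last digits of 4^n: 4, 6 (period 2).
4496 leaves remainder 0 on division by 2, so 4^4496 ends in 6.

6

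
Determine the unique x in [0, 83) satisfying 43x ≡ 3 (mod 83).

2

The inverse of 43 mod 83 is 56 (since 43·56 = 2408 ≡ 1).
Multiplying both sides by 56: x ≡ 56·3 = 168 ≡ 2 (mod 83).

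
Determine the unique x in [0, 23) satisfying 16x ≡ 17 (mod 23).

14

The inverse of 16 mod 23 is 13 (since 16·13 = 208 ≡ 1).
So x ≡ 13·17 = 221 ≡ 14 (mod 23).
Check: 16·14 = 224 = 9·23 + 17.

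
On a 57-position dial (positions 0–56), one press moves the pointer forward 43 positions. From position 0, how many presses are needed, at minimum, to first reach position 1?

57 = 1·43 + 14
43 = 3·14 + 1
14 = 14·1 + 0
Back-substituting gives 43·4 ≡ 1 (mod 57).

4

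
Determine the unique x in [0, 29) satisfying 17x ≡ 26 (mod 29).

22

The inverse of 17 mod 29 is 12 (since 17·12 = 204 ≡ 1).
So x ≡ 12·26 = 312 ≡ 22 (mod 29).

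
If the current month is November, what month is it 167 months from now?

167 = 13·12 + 11, so 167 mod 12 = 11.
November + 11 months → October.

October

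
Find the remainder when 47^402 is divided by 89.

87

Square-and-reduce mod 89: 47^1≡47, 47^2≡73, 47^4≡78, 47^8≡32, 47^16≡45, 47^32≡67, 47^64≡39, 47^128≡8, 47^256≡64.
402 = 2 + 16 + 128 + 256, so 47^402 ≡ 73·45·8·64 ≡ 87 (mod 89).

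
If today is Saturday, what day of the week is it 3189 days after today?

Wednesday

3189 − 455·7 = 4, so 3189 ≡ 4 (mod 7).
Saturday + 4 days → Wednesday.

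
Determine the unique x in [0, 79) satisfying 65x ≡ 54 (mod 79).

30

65⁻¹ ≡ 62 (mod 79) because 65·62 = 4030 = 51·79 + 1.
So x ≡ 62·54 = 3348 ≡ 30 (mod 79).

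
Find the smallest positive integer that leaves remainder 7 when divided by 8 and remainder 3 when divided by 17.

x ≡ 7 (mod 8) gives x ∈ {7, 15, 23, 31, 39, 47, 55, 63, …}.
The first of these with x mod 17 = 3 is 71.

71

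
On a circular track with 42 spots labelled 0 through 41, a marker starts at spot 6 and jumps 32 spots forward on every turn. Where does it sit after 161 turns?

34

161·32 = 5152.
5152 = 122·42 + 28, so 5152 mod 42 = 28.
(6 + 28) mod 42 = 34.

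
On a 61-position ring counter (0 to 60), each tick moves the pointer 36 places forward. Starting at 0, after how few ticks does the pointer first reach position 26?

36⁻¹ ≡ 39 (mod 61) because 36·39 = 1404 = 23·61 + 1.
So x ≡ 39·26 = 1014 ≡ 38 (mod 61).
Check: 36·38 = 1368 = 22·61 + 26.

38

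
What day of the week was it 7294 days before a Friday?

7294 mod 7 = 0 (since 1042·7 = 7294).
Friday − 0 days → Friday.

Friday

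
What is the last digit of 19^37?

9

The units digit of 19^n cycles with period 2: 9, 1, …
37 leaves remainder 1 on division by 2, so 19^37 ends in 9.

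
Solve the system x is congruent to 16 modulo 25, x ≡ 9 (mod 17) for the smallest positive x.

x ≡ 9 (mod 17) gives x ∈ {9, 26, 43, 60, 77, 94, 111, 128, …}.
The first of these with x mod 25 = 16 is 366.

366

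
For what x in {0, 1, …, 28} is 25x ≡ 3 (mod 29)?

21

The inverse of 25 mod 29 is 7 (since 25·7 = 175 ≡ 1).
So x ≡ 7·3 = 21 ≡ 21 (mod 29).
Check: 25·21 = 525 = 18·29 + 3.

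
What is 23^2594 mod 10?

The units digit of 23^n cycles with period 4: 3, 9, 7, 1, …
2594 mod 4 = 2, so the last digit matches 3^2 = 9.

9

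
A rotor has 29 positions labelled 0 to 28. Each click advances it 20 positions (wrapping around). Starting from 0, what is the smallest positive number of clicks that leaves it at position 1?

29 = 1·20 + 9
20 = 2·9 + 2
9 = 4·2 + 1
2 = 2·1 + 0
Back-substituting gives 20·16 ≡ 1 (mod 29).

16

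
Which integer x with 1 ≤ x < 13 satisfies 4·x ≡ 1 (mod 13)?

13 = 3·4 + 1
4 = 4·1 + 0
Back-substituting gives 4·10 ≡ 1 (mod 13).

10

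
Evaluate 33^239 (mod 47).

43

Successive squares of 33 mod 47: 33^1≡33, 33^2≡8, 33^4≡17, 33^8≡7, 33^16≡2, 33^32≡4, 33^64≡16, 33^128≡21.
Since 239 = 1 + 2 + 4 + 8 + 32 + 64 + 128 in binary, 33^239 ≡ 33·8·17·7·4·16·21 ≡ 43 (mod 47).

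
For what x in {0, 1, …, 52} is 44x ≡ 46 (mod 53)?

The inverse of 44 mod 53 is 47 (since 44·47 = 2068 ≡ 1).
So x ≡ 47·46 = 2162 ≡ 42 (mod 53).

42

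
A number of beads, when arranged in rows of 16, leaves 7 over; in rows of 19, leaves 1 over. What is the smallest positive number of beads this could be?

39

x ≡ 7 (mod 16) gives x ∈ {7, 23, 39}.
The first of these with x mod 19 = 1 is 39.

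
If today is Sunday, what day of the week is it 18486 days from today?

Saturday

Dividing 18486 by 7 gives quotient 2640 and remainder 6.
Sunday + 6 days → Saturday.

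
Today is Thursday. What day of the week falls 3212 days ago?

Friday

3212 mod 7 = 6 (since 458·7 = 3206).
Thursday − 6 days → Friday.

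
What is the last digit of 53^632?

1

Powers of 3 mod 10 repeat with period 4: 3, 9, 7, 1.
632 leaves remainder 0 on division by 4, so 53^632 ends in 1.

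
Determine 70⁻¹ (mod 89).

14

89 = 1·70 + 19
70 = 3·19 + 13
19 = 1·13 + 6
13 = 2·6 + 1
6 = 6·1 + 0
Back-substituting gives 70·14 ≡ 1 (mod 89).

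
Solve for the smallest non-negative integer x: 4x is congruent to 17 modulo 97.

77

4⁻¹ ≡ 73 (mod 97) because 4·73 = 292 = 3·97 + 1.
Multiplying both sides by 73: x ≡ 73·17 = 1241 ≡ 77 (mod 97).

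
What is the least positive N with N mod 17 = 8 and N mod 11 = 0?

Since 11·14 ≡ 1 (mod 17), take x = 0 + 11·((8−0)·14 mod 17) = 0 + 11·10 = 110.
Check: 110 mod 17 = 8, 110 mod 11 = 0.

110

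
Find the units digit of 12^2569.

2

Last digits of 2^n: 2, 4, 8, 6 (period 4).
2569 mod 4 = 1, so the last digit matches 2^1 = 2.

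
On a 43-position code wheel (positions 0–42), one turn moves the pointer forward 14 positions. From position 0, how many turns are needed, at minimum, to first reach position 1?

14·40 = 560 = 13·43 + 1, so 14⁻¹ ≡ 40 (mod 43).

40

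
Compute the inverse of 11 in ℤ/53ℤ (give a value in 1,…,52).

29

11·29 = 319 = 6·53 + 1, so 11⁻¹ ≡ 29 (mod 53).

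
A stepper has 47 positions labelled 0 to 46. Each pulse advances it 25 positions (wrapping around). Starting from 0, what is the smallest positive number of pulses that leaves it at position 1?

25·32 = 800 = 17·47 + 1, so 25⁻¹ ≡ 32 (mod 47).

32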